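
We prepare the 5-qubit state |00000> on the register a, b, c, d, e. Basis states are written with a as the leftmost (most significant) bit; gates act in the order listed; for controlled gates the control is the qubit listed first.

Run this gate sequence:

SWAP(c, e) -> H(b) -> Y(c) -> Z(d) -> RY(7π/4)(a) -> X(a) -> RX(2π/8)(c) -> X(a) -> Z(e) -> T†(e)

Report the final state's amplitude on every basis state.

The final amplitudes are -1/4 on |00000>, I*(-sqrt(2) - 1)/4 on |00100>, -1/4 on |01000>, I*(-sqrt(2) - 1)/4 on |01100>, -1/4 + sqrt(2)/4 on |10000>, I/4 on |10100>, -1/4 + sqrt(2)/4 on |11000>, I/4 on |11100>, and 0 on every other basis state.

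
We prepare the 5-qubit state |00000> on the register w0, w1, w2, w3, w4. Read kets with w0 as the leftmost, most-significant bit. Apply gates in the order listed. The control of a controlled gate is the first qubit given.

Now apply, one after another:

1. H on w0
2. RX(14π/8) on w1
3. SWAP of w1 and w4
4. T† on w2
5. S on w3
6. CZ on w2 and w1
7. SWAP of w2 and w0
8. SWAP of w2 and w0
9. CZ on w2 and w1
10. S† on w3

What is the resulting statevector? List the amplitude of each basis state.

The final amplitudes are -sqrt(2*sqrt(2) + 4)/4 on |00000>, -I*sqrt(4 - 2*sqrt(2))/4 on |00001>, -sqrt(2*sqrt(2) + 4)/4 on |10000>, -I*sqrt(4 - 2*sqrt(2))/4 on |10001>, and 0 on every other basis state. Key observation: gates 5-10 undo each other exactly, leaving only the rest of the circuit to track.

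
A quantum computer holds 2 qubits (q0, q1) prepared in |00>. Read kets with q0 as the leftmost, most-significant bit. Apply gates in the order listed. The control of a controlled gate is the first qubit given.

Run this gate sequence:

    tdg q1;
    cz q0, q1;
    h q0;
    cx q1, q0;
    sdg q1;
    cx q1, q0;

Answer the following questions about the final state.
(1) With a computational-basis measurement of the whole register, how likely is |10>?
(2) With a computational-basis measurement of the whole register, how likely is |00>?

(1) A full measurement returns |10> with probability 1/2.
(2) The probability of measuring |00> is 1/2.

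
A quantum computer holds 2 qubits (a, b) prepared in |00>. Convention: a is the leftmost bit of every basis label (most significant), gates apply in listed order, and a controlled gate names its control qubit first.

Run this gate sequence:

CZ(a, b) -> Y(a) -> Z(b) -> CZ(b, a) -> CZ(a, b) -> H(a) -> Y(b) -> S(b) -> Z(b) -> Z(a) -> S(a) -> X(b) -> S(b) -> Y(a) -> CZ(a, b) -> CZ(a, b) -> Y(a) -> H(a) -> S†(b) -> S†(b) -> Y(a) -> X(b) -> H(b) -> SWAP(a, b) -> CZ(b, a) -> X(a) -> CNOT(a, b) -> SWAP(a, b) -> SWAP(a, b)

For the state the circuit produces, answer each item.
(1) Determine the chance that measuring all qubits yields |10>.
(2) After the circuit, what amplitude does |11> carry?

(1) Outcome |10> occurs with probability 1/4.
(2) The amplitude on |11> is sqrt(2)*(1 - I)/4.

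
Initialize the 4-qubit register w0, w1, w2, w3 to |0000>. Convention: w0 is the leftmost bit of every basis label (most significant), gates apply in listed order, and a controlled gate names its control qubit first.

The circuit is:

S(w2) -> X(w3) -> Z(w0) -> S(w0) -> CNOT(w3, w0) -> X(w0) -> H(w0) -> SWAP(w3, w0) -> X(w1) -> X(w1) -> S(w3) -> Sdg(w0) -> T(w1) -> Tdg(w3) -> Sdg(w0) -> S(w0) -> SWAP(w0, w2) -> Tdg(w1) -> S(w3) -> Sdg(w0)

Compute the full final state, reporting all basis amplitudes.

After the circuit, the state carries amplitude -sqrt(2)*I/2 on |0010>, sqrt(2)*exp(I*pi/4)/2 on |0011>, and 0 on every other basis state.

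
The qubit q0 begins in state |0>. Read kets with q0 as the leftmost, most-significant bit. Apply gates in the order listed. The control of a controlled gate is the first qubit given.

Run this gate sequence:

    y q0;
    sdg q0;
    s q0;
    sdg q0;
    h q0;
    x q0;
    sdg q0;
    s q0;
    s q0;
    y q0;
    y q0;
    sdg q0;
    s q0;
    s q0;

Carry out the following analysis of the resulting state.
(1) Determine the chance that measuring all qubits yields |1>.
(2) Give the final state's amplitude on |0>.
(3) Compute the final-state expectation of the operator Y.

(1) A full measurement returns |1> with probability 1/2.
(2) The amplitude on |0> is -sqrt(2)/2.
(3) In the final state, Y has expectation 0.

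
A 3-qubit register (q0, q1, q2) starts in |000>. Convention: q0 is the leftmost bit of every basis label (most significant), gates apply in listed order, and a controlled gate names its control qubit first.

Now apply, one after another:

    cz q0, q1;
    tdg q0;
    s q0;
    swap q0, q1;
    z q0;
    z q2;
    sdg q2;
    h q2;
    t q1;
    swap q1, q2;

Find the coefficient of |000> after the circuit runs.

|000> carries amplitude sqrt(2)/2 in the final state.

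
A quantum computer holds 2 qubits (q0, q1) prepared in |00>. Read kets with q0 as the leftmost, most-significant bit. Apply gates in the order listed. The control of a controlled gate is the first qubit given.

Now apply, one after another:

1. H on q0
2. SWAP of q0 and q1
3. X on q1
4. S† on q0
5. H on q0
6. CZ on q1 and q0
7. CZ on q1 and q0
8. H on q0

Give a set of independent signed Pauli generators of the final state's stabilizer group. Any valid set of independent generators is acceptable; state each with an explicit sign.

One valid set of independent stabilizer generators is +IX, +ZI (any independent generating set of the same group is equally correct). Key observation: the block from step 5 through step 8 cancels to the identity and can be dropped.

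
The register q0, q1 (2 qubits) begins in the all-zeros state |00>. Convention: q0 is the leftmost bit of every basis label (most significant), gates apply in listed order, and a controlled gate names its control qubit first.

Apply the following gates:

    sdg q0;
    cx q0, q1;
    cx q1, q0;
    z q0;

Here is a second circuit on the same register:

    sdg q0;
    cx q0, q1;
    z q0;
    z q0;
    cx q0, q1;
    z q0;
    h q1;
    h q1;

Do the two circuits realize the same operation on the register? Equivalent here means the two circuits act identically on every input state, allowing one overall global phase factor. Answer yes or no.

No: there is an input state on which the two circuits produce genuinely different outputs (not merely differing by a phase).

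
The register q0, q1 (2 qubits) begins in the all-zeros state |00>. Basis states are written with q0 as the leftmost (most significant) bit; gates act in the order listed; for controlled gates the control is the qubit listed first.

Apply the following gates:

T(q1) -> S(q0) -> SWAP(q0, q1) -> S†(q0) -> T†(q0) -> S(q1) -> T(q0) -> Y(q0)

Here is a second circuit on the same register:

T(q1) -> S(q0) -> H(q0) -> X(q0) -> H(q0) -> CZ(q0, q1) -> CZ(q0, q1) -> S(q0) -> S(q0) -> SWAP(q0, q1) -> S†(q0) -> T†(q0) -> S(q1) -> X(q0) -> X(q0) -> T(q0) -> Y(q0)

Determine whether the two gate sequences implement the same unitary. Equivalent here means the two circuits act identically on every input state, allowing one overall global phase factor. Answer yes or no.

Yes — the two circuits implement the same unitary up to a global phase.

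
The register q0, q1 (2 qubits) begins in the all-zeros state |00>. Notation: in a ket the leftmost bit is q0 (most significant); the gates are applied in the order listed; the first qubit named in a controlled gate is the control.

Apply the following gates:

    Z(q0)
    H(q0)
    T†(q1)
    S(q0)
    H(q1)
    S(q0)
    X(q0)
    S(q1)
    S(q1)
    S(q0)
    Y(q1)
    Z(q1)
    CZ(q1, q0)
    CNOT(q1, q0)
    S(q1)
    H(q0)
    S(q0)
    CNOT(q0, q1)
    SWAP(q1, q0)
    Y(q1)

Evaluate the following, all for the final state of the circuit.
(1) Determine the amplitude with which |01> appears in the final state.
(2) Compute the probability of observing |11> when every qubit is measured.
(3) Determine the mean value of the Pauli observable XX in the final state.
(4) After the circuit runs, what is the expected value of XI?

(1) The final state's coefficient on |01> equals sqrt(2)*(1 - I)/4.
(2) A full measurement returns |11> with probability 1/4.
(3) The expectation value of XX is 1.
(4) The expectation value of XI is 1.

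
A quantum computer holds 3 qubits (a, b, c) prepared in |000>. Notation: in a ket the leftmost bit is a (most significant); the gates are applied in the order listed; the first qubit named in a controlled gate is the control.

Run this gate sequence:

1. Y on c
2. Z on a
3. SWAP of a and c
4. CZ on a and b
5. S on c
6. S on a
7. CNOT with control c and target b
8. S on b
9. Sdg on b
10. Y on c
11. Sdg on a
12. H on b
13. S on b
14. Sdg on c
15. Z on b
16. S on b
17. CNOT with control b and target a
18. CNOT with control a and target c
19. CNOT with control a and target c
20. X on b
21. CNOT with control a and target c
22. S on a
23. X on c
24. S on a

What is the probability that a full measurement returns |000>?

The probability of measuring |000> is 1/2.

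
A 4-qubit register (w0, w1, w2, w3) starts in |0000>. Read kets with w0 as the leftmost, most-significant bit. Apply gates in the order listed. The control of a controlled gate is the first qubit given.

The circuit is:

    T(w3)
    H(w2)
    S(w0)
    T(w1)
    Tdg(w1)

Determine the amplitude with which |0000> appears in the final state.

The final state's coefficient on |0000> equals sqrt(2)/2.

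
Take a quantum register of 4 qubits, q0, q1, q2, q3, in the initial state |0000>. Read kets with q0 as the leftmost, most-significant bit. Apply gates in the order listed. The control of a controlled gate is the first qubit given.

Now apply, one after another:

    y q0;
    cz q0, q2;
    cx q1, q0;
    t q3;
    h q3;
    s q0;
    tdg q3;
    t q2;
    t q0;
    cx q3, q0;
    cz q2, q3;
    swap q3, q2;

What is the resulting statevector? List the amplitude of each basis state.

After the circuit, the state carries amplitude -sqrt(2)/2 on |0010>, -sqrt(2)*exp(I*pi/4)/2 on |1000>, and 0 on every other basis state.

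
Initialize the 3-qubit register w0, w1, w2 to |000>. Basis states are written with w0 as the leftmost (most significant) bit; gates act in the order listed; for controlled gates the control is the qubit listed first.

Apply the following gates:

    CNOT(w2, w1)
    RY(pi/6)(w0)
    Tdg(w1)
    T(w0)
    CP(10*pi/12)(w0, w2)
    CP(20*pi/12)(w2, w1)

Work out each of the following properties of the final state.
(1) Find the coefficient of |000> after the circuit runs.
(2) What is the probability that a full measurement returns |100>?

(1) |000> carries amplitude sqrt(2)/4 + sqrt(6)/4 in the final state.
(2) The probability of measuring |100> is 1/2 - sqrt(3)/4.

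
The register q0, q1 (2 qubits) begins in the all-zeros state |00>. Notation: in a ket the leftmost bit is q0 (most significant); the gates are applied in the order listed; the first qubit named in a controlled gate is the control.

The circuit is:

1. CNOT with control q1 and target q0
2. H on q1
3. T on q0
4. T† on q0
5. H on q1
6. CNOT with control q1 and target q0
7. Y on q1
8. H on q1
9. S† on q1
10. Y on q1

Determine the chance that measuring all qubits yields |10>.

A full measurement returns |10> with probability 0. Key observation: gates 1-6 undo each other exactly, leaving only the rest of the circuit to track.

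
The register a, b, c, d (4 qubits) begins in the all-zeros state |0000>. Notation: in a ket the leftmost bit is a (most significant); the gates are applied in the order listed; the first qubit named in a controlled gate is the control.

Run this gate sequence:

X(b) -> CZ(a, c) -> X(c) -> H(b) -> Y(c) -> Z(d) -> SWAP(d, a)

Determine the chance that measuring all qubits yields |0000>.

The probability of measuring |0000> is 1/2.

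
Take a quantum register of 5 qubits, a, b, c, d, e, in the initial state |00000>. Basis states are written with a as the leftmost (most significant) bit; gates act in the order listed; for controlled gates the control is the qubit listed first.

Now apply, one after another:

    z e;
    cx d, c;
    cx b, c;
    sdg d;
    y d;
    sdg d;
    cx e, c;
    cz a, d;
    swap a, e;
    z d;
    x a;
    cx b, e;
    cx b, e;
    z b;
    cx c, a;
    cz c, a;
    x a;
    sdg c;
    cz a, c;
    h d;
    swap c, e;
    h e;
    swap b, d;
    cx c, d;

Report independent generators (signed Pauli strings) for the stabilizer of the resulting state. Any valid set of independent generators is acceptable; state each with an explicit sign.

The final state is stabilized by the group generated by -IXIII, +IIIIX, +ZIIII, +IIZII, +IIIZI; other independent generating sets are equally valid. Key observation: the block from step 12 through step 13 cancels to the identity and can be dropped.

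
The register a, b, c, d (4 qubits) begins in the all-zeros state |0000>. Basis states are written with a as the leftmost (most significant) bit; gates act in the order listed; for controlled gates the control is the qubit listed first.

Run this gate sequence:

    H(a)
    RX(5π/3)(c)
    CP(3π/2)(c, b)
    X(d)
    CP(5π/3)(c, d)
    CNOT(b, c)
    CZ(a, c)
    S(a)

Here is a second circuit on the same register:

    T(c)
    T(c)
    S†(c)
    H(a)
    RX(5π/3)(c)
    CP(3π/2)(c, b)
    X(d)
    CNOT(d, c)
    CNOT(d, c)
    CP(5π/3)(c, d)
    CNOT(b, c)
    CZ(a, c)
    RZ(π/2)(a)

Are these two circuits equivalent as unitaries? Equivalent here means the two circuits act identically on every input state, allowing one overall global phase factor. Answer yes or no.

Yes: on every input state the two circuits agree up to one overall phase factor.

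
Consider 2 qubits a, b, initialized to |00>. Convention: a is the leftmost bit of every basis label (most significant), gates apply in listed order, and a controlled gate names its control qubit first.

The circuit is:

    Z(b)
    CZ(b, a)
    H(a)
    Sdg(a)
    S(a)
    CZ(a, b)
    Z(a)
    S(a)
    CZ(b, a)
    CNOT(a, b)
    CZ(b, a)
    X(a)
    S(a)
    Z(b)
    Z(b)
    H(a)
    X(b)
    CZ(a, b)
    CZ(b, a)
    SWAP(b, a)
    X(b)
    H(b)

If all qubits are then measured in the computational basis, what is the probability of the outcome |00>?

Outcome |00> occurs with probability 1/2.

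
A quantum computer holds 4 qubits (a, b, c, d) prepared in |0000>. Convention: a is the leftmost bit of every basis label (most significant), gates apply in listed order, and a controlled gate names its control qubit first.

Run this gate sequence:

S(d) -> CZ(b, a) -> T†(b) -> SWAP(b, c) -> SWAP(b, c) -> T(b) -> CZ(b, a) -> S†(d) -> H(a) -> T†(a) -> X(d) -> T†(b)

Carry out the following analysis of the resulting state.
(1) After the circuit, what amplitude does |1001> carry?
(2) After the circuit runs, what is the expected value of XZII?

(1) The final state's coefficient on |1001> equals -sqrt(2)*exp(3*I*pi/4)/2. Key observation: the block from step 1 through step 8 cancels to the identity and can be dropped.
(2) The observable XZII averages to sqrt(2)/2.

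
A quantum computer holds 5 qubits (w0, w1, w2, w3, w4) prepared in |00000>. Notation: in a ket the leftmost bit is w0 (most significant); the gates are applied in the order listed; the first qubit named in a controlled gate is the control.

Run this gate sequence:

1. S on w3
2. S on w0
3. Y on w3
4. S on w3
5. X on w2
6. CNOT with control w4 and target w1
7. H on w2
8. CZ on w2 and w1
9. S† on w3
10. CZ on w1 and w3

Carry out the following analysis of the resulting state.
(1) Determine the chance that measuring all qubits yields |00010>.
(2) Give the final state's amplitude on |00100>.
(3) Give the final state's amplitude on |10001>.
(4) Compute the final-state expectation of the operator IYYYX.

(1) The probability of measuring |00010> is 1/2.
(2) The amplitude on |00100> is 0.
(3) The final state's coefficient on |10001> equals 0.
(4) The expectation value of IYYYX is 0.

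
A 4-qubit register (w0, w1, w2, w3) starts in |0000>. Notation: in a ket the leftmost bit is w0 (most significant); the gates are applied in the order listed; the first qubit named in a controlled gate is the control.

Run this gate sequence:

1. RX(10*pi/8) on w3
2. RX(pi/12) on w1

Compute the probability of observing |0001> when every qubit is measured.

A full measurement returns |0001> with probability sqrt(3)/16 + sqrt(6)/16 + 3*sqrt(2)/16 + 5/16.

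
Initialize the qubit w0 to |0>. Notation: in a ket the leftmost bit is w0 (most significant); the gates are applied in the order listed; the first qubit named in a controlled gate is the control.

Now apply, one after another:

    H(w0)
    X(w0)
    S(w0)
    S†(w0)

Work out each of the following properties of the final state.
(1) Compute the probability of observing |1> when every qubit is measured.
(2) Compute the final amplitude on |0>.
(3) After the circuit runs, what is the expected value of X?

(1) The probability of measuring |1> is 1/2.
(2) The final state's coefficient on |0> equals sqrt(2)/2.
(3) In the final state, X has expectation 1.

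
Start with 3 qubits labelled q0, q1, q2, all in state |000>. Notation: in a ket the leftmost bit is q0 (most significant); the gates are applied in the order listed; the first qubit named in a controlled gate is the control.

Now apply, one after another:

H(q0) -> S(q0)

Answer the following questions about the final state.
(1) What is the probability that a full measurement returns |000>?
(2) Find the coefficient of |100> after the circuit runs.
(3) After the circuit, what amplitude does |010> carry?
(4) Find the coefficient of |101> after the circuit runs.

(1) Outcome |000> occurs with probability 1/2.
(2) |100> carries amplitude sqrt(2)*I/2 in the final state.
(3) The final state's coefficient on |010> equals 0.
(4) The final state's coefficient on |101> equals 0.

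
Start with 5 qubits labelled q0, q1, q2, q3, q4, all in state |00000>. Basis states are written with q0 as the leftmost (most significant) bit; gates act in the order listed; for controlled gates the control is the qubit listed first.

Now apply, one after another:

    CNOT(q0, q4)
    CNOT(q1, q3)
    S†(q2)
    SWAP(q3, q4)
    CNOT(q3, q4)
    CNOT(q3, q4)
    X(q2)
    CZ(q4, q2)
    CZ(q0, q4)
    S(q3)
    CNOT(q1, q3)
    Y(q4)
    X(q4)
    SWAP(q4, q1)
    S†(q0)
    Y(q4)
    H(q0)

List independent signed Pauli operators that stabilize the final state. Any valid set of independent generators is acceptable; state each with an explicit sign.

One valid set of independent stabilizer generators is +XIIII, +IZIII, -IIZII, +IIIZI, -IIIIZ (any independent generating set of the same group is equally correct). Key observation: gates 5-6 undo each other exactly, leaving only the rest of the circuit to track.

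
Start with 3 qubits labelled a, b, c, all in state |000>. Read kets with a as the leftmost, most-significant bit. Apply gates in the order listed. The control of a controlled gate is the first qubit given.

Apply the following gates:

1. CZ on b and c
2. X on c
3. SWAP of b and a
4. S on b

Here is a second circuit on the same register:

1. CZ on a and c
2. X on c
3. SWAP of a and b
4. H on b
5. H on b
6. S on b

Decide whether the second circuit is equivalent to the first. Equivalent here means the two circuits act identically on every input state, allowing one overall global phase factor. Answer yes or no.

No — the two circuits implement different unitaries, even allowing a global phase.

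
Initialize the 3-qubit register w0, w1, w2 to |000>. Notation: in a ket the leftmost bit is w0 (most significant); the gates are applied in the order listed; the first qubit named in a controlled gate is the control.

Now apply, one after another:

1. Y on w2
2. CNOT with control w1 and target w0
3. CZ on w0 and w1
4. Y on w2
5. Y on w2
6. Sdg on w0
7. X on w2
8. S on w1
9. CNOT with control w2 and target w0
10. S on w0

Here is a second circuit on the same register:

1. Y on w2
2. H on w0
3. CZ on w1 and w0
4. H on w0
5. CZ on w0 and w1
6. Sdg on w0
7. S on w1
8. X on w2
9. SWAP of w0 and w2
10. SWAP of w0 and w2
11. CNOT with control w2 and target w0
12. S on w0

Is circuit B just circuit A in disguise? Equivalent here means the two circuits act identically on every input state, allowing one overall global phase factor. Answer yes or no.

Yes — the two circuits implement the same unitary up to a global phase.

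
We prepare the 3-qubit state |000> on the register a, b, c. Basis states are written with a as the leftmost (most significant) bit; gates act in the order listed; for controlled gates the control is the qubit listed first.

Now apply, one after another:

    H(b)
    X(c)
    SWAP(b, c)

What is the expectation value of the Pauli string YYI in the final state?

The observable YYI averages to 0.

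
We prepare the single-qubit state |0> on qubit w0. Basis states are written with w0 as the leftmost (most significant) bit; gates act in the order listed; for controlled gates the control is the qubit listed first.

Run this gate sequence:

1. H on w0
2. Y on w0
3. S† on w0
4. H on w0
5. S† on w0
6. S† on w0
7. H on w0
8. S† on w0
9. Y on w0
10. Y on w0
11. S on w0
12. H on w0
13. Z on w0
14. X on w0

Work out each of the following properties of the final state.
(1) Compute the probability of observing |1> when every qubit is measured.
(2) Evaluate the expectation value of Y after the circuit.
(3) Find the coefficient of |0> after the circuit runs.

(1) The probability of measuring |1> is 1/2. Key observation: the block from step 7 through step 12 cancels to the identity and can be dropped.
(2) In the final state, Y has expectation 1.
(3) The final state's coefficient on |0> equals -1/2 - I/2.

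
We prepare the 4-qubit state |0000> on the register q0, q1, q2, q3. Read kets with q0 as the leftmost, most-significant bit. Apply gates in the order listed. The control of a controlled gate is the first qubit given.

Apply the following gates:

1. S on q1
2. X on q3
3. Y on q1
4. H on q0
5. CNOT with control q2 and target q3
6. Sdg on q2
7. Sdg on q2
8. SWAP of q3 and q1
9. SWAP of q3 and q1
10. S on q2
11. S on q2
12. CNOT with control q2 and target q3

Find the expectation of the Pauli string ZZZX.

In the final state, ZZZX has expectation 0. Key observation: steps 5-12 multiply out to the identity, so the circuit reduces to the remaining gates.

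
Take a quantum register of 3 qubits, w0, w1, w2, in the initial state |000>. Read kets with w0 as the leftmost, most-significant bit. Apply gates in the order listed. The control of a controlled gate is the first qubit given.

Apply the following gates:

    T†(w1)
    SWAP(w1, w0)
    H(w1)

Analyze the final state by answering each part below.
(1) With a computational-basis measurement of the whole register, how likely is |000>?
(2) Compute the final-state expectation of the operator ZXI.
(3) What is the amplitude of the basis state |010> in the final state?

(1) Outcome |000> occurs with probability 1/2.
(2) The observable ZXI averages to 1.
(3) The final state's coefficient on |010> equals sqrt(2)/2.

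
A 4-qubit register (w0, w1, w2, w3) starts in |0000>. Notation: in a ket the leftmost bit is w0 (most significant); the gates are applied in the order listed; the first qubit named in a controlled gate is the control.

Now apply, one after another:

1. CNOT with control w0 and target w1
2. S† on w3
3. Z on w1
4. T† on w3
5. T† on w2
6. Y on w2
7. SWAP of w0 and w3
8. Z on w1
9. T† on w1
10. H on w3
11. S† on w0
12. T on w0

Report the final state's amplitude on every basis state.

After the circuit, the state carries amplitude sqrt(2)*I/2 on |0010>, sqrt(2)*I/2 on |0011>, and 0 on every other basis state.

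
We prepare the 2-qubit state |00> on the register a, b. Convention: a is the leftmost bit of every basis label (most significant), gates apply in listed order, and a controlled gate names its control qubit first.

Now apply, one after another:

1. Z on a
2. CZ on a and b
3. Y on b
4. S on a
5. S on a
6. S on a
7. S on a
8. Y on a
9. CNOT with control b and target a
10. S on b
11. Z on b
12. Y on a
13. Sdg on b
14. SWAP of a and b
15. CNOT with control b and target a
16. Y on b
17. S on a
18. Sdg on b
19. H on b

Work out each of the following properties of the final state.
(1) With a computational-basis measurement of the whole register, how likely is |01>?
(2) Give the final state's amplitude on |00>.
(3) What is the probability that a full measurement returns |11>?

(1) The probability of measuring |01> is 1/2. Key observation: steps 4-7 multiply out to the identity, so the circuit reduces to the remaining gates.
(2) The final state's coefficient on |00> equals sqrt(2)/2.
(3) A full measurement returns |11> with probability 0.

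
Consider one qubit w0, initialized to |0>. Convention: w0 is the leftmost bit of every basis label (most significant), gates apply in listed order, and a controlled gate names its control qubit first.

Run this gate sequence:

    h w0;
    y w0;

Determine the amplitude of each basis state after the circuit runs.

The final amplitudes are -sqrt(2)*I/2 on |0>, sqrt(2)*I/2 on |1>.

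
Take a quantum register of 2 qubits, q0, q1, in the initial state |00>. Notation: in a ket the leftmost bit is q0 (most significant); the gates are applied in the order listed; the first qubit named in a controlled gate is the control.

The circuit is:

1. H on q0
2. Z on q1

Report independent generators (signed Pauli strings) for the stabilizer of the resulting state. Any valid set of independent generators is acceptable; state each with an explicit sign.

The stabilizer group can be generated by +XI, +IZ, among other valid generating sets.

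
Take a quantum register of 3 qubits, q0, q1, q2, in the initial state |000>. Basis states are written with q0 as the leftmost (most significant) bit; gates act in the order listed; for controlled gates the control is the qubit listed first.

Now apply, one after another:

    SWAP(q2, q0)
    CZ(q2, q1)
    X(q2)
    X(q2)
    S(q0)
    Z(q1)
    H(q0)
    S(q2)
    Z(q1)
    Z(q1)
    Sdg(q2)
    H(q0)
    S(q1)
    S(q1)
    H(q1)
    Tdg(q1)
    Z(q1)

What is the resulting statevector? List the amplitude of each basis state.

After the circuit, the state carries amplitude sqrt(2)/2 on |000>, sqrt(2)*exp(3*I*pi/4)/2 on |010>, and 0 on every other basis state.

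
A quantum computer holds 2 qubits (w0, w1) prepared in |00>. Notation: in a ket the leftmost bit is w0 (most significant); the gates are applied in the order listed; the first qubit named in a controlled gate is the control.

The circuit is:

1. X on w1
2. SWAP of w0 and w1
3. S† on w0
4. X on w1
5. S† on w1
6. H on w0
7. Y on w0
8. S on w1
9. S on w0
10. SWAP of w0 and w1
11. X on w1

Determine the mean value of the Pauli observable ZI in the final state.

The expectation value of ZI is -1.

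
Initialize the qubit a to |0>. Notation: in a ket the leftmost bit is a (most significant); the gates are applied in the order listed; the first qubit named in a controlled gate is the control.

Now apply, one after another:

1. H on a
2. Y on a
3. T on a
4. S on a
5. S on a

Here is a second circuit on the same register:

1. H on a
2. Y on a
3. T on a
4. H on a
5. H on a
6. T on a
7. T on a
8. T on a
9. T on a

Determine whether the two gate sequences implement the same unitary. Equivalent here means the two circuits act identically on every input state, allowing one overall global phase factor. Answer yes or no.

Yes — the two circuits implement the same unitary up to a global phase.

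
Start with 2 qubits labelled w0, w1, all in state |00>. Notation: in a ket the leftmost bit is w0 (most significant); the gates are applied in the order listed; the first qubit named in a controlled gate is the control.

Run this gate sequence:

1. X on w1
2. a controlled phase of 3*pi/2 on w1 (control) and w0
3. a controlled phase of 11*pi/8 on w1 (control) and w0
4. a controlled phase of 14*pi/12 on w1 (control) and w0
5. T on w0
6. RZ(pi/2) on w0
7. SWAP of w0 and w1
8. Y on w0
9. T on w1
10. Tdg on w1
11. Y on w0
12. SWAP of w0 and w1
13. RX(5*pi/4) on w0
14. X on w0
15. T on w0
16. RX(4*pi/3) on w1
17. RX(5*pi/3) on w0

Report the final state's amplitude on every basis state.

The resulting statevector has amplitude sqrt(6 - 3*sqrt(2))/8 - 3*sqrt(sqrt(2) + 2)*exp(3*I*pi/4)/8 on |00>, -sqrt(3*sqrt(2) + 6)*exp(I*pi/4)/8 - I*sqrt(2 - sqrt(2))/8 on |01>, -3*I*sqrt(2 - sqrt(2))/8 + sqrt(3*sqrt(2) + 6)*exp(I*pi/4)/8 on |10>, -sqrt(6 - 3*sqrt(2))/8 - sqrt(sqrt(2) + 2)*exp(3*I*pi/4)/8 on |11>. Key observation: steps 7-12 multiply out to the identity, so the circuit reduces to the remaining gates.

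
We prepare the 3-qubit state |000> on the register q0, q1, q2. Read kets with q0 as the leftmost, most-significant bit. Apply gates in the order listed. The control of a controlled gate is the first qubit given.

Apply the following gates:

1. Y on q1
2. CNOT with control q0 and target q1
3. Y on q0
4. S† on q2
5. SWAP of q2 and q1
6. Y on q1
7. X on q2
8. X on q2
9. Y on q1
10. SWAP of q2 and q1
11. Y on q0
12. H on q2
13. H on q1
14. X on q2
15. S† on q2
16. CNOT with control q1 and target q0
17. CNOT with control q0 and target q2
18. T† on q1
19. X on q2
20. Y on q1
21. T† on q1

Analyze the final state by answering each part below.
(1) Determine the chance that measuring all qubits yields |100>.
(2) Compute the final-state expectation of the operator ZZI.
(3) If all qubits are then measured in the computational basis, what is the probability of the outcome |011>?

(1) A full measurement returns |100> with probability 1/4. Key observation: gates 5-10 undo each other exactly, leaving only the rest of the circuit to track.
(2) The observable ZZI averages to -1.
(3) The probability of measuring |011> is 1/4.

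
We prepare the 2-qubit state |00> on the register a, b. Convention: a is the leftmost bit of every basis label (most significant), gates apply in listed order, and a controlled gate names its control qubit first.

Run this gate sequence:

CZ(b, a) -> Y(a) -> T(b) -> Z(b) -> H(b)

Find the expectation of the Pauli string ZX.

The expectation value of ZX is -1.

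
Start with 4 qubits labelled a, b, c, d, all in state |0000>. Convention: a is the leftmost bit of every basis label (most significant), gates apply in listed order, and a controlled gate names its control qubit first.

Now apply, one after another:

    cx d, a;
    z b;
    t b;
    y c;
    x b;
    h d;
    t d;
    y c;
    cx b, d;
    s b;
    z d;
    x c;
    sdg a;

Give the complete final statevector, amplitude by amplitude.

The resulting statevector has amplitude sqrt(2)*exp(3*I*pi/4)/2 on |0110>, -sqrt(2)*I/2 on |0111>, and 0 on every other basis state.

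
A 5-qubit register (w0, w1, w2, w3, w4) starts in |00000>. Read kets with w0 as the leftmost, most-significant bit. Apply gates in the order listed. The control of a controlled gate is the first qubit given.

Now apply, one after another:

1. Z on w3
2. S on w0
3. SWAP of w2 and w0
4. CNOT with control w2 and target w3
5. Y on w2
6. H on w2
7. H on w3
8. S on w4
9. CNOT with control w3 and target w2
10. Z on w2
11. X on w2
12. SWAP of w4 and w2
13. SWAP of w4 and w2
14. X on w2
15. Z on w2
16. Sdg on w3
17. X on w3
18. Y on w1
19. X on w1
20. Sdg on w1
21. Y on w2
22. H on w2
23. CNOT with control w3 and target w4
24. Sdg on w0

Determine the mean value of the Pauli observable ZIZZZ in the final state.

The expectation value of ZIZZZ is 1. Key observation: steps 10-15 multiply out to the identity, so the circuit reduces to the remaining gates.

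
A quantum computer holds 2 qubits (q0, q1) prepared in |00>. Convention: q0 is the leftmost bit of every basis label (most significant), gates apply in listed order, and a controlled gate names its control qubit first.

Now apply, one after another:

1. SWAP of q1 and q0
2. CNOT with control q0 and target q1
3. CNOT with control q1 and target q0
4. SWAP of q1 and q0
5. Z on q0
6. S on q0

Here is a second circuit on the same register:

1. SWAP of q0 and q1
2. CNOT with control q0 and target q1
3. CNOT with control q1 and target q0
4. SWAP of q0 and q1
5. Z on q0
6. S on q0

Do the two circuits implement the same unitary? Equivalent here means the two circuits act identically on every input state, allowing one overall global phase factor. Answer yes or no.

Yes — the two circuits implement the same unitary up to a global phase.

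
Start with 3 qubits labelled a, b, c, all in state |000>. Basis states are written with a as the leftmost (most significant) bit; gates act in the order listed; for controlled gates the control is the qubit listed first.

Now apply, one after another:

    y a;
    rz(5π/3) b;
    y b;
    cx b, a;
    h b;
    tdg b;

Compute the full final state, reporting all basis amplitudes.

The final amplitudes are sqrt(2)*exp(I*pi/6)/2 on |000>, sqrt(2)*exp(11*I*pi/12)/2 on |010>, and 0 on every other basis state.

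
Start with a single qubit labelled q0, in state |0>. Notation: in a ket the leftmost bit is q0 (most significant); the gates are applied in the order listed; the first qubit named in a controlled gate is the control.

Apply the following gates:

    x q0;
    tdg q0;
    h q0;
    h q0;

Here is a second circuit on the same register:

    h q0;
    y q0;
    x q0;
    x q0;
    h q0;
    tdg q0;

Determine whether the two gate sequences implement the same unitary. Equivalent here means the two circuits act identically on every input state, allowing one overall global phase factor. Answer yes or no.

No, they are not equivalent — no single phase factor reconciles the two unitaries.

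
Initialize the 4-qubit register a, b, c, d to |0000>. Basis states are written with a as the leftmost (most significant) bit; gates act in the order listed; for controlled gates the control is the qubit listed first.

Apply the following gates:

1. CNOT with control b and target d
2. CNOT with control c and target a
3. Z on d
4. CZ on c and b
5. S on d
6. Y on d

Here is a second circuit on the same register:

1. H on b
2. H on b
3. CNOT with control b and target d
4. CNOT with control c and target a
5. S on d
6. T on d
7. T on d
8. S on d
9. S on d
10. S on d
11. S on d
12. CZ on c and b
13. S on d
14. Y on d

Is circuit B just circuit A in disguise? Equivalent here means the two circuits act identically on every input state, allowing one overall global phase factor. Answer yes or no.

Yes, they are equivalent — the unitaries differ by at most a global phase.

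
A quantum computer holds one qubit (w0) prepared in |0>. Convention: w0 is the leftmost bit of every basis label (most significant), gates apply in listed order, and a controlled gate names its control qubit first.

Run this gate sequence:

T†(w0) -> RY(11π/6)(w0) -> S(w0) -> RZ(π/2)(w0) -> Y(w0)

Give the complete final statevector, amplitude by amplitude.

The final amplitudes are (-sqrt(2) + sqrt(6))*exp(I*pi/4)/4 on |0>, (-sqrt(6) - sqrt(2))*exp(I*pi/4)/4 on |1>.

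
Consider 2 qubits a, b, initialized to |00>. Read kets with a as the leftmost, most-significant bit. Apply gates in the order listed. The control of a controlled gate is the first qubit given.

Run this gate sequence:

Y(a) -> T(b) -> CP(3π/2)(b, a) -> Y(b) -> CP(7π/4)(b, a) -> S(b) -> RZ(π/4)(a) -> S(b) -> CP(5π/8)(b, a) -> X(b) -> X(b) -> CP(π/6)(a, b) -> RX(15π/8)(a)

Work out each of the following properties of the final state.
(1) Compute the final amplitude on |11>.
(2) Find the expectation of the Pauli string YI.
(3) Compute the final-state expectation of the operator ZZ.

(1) |11> carries amplitude -exp(2*I*pi/3)*cos(pi/16) in the final state. Key observation: the block from step 10 through step 11 cancels to the identity and can be dropped.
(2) The observable YI averages to -sqrt(2 - sqrt(2))/2.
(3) The observable ZZ averages to sqrt(sqrt(2) + 2)/2.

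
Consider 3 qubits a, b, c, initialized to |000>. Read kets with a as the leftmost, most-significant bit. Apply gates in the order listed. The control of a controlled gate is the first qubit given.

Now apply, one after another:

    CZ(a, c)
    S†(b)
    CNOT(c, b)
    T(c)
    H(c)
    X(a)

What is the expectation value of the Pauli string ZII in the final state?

The expectation value of ZII is -1.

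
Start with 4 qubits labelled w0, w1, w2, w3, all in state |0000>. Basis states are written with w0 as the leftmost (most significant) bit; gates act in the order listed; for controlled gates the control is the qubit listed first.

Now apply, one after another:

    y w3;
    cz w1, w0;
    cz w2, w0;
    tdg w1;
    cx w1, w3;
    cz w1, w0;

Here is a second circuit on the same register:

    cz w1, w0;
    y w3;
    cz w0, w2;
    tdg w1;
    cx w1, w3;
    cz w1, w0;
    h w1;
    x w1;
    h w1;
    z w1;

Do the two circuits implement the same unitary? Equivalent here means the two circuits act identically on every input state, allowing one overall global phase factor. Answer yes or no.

Yes, they are equivalent — the unitaries differ by at most a global phase.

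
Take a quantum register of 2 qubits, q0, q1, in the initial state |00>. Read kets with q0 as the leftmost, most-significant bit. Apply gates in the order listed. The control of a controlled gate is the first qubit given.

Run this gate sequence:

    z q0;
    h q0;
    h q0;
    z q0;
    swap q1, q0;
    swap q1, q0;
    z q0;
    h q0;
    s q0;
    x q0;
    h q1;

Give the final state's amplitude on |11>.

The amplitude on |11> is 1/2. Key observation: gates 3-8 undo each other exactly, leaving only the rest of the circuit to track.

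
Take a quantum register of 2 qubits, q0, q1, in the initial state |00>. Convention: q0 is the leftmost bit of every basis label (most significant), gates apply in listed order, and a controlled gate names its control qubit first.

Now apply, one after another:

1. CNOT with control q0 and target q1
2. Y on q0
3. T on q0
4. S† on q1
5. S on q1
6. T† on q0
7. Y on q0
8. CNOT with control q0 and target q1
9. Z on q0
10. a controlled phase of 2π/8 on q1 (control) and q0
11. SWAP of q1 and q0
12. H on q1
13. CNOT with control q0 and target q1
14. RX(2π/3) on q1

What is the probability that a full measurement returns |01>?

The probability of measuring |01> is 1/2. Key observation: the block from step 1 through step 8 cancels to the identity and can be dropped.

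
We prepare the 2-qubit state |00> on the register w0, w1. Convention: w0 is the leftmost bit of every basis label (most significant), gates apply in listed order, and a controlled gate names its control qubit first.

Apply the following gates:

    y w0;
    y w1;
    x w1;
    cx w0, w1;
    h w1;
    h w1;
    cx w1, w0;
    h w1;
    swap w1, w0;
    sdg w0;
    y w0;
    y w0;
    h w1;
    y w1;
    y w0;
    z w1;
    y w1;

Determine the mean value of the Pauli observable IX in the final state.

The expectation value of IX is -1.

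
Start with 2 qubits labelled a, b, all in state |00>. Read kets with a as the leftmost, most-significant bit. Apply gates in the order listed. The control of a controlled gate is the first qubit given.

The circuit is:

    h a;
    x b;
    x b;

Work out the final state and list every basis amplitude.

After the circuit, the state carries amplitude sqrt(2)/2 on |00>, 0 on |01>, sqrt(2)/2 on |10>, 0 on |11>.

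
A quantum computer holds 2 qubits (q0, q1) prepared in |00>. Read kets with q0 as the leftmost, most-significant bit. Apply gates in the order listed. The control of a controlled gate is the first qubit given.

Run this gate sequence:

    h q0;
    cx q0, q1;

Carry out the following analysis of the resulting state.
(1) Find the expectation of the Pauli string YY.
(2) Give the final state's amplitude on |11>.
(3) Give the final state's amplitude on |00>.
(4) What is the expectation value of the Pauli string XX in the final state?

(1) The expectation value of YY is -1.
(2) The final state's coefficient on |11> equals sqrt(2)/2.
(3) |00> carries amplitude sqrt(2)/2 in the final state.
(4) The expectation value of XX is 1.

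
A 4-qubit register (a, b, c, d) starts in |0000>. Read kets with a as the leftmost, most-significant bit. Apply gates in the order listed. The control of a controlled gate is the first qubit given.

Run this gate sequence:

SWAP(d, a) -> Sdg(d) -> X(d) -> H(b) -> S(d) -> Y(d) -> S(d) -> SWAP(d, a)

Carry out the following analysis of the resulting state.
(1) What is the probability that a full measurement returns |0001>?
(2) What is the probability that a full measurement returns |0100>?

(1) The probability of measuring |0001> is 0.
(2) A full measurement returns |0100> with probability 1/2.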